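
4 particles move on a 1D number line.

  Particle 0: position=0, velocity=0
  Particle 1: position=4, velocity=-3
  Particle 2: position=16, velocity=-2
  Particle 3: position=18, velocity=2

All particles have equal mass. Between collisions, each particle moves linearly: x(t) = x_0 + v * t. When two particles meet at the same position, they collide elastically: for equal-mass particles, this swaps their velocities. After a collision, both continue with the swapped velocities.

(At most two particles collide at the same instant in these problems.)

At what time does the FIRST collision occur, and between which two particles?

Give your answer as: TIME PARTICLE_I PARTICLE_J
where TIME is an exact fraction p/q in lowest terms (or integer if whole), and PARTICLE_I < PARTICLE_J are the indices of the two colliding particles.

Answer: 4/3 0 1

Derivation:
Pair (0,1): pos 0,4 vel 0,-3 -> gap=4, closing at 3/unit, collide at t=4/3
Pair (1,2): pos 4,16 vel -3,-2 -> not approaching (rel speed -1 <= 0)
Pair (2,3): pos 16,18 vel -2,2 -> not approaching (rel speed -4 <= 0)
Earliest collision: t=4/3 between 0 and 1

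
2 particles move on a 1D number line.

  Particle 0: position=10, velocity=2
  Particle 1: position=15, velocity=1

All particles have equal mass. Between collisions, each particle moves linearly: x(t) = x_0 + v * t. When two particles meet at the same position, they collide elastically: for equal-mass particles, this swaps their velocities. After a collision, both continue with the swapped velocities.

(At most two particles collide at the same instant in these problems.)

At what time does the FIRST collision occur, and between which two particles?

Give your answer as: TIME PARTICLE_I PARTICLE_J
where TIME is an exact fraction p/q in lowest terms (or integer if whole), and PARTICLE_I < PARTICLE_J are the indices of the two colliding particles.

Pair (0,1): pos 10,15 vel 2,1 -> gap=5, closing at 1/unit, collide at t=5
Earliest collision: t=5 between 0 and 1

Answer: 5 0 1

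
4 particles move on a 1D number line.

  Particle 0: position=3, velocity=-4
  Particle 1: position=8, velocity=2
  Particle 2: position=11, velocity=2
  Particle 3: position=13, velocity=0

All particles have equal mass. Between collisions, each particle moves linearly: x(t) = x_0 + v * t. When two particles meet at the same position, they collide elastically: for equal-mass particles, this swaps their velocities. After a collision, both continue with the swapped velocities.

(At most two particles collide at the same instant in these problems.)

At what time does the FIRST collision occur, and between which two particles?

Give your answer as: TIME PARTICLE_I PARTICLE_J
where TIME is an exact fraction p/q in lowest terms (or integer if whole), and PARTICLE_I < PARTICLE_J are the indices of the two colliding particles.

Answer: 1 2 3

Derivation:
Pair (0,1): pos 3,8 vel -4,2 -> not approaching (rel speed -6 <= 0)
Pair (1,2): pos 8,11 vel 2,2 -> not approaching (rel speed 0 <= 0)
Pair (2,3): pos 11,13 vel 2,0 -> gap=2, closing at 2/unit, collide at t=1
Earliest collision: t=1 between 2 and 3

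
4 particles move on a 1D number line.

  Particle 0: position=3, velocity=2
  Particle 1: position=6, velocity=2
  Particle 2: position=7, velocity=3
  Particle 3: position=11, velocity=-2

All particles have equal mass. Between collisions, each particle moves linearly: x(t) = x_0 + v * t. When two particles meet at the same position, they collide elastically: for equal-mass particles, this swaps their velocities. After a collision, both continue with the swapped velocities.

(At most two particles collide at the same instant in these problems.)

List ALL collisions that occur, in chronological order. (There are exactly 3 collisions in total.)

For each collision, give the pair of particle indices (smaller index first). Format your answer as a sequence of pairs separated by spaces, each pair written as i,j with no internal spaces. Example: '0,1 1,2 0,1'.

Collision at t=4/5: particles 2 and 3 swap velocities; positions: p0=23/5 p1=38/5 p2=47/5 p3=47/5; velocities now: v0=2 v1=2 v2=-2 v3=3
Collision at t=5/4: particles 1 and 2 swap velocities; positions: p0=11/2 p1=17/2 p2=17/2 p3=43/4; velocities now: v0=2 v1=-2 v2=2 v3=3
Collision at t=2: particles 0 and 1 swap velocities; positions: p0=7 p1=7 p2=10 p3=13; velocities now: v0=-2 v1=2 v2=2 v3=3

Answer: 2,3 1,2 0,1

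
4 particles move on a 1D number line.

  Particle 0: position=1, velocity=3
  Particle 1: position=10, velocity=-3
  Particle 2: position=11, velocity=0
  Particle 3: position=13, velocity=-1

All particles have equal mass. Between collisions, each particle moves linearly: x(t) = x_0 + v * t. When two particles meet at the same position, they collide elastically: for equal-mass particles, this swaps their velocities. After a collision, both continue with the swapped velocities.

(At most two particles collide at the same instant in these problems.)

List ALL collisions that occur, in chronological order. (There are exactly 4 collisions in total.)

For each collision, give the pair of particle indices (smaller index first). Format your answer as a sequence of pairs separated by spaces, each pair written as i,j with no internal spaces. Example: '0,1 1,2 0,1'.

Collision at t=3/2: particles 0 and 1 swap velocities; positions: p0=11/2 p1=11/2 p2=11 p3=23/2; velocities now: v0=-3 v1=3 v2=0 v3=-1
Collision at t=2: particles 2 and 3 swap velocities; positions: p0=4 p1=7 p2=11 p3=11; velocities now: v0=-3 v1=3 v2=-1 v3=0
Collision at t=3: particles 1 and 2 swap velocities; positions: p0=1 p1=10 p2=10 p3=11; velocities now: v0=-3 v1=-1 v2=3 v3=0
Collision at t=10/3: particles 2 and 3 swap velocities; positions: p0=0 p1=29/3 p2=11 p3=11; velocities now: v0=-3 v1=-1 v2=0 v3=3

Answer: 0,1 2,3 1,2 2,3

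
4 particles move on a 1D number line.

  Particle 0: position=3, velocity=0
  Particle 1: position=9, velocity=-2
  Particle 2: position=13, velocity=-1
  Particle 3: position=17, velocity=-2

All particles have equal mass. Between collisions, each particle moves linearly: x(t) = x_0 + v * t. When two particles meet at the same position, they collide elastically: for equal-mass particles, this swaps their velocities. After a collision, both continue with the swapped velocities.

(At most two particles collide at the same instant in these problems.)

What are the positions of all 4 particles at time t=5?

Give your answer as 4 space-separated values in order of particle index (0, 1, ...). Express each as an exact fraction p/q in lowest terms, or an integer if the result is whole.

Collision at t=3: particles 0 and 1 swap velocities; positions: p0=3 p1=3 p2=10 p3=11; velocities now: v0=-2 v1=0 v2=-1 v3=-2
Collision at t=4: particles 2 and 3 swap velocities; positions: p0=1 p1=3 p2=9 p3=9; velocities now: v0=-2 v1=0 v2=-2 v3=-1
Advance to t=5 (no further collisions before then); velocities: v0=-2 v1=0 v2=-2 v3=-1; positions = -1 3 7 8

Answer: -1 3 7 8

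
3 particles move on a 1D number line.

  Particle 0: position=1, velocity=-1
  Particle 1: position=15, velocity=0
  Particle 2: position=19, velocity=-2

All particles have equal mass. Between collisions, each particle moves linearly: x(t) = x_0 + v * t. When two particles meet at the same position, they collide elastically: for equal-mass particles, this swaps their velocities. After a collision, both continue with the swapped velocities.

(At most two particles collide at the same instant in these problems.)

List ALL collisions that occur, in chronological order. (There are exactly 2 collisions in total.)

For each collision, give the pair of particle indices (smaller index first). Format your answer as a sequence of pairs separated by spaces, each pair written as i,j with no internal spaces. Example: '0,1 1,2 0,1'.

Answer: 1,2 0,1

Derivation:
Collision at t=2: particles 1 and 2 swap velocities; positions: p0=-1 p1=15 p2=15; velocities now: v0=-1 v1=-2 v2=0
Collision at t=18: particles 0 and 1 swap velocities; positions: p0=-17 p1=-17 p2=15; velocities now: v0=-2 v1=-1 v2=0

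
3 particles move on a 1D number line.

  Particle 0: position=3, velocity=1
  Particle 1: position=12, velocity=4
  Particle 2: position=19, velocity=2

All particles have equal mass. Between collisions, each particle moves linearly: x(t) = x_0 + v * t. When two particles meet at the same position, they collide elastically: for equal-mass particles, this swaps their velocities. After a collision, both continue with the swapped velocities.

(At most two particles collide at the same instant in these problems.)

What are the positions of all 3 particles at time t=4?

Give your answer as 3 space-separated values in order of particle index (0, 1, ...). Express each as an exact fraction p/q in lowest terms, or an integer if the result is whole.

Collision at t=7/2: particles 1 and 2 swap velocities; positions: p0=13/2 p1=26 p2=26; velocities now: v0=1 v1=2 v2=4
Advance to t=4 (no further collisions before then); velocities: v0=1 v1=2 v2=4; positions = 7 27 28

Answer: 7 27 28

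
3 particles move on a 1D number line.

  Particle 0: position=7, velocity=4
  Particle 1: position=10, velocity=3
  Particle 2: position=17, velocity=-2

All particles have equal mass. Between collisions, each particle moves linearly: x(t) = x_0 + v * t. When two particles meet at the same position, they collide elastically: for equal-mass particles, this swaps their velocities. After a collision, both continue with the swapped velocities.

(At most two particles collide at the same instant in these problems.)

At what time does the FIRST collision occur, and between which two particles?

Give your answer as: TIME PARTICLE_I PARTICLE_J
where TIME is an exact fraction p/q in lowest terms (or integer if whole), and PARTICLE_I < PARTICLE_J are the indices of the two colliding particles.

Pair (0,1): pos 7,10 vel 4,3 -> gap=3, closing at 1/unit, collide at t=3
Pair (1,2): pos 10,17 vel 3,-2 -> gap=7, closing at 5/unit, collide at t=7/5
Earliest collision: t=7/5 between 1 and 2

Answer: 7/5 1 2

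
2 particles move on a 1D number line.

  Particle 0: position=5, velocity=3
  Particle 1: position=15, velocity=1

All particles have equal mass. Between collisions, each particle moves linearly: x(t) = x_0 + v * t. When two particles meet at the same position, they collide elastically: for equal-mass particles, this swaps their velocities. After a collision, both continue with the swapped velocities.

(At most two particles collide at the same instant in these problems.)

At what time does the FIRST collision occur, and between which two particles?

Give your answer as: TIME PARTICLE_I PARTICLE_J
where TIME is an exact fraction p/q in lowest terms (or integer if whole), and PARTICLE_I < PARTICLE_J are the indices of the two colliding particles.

Pair (0,1): pos 5,15 vel 3,1 -> gap=10, closing at 2/unit, collide at t=5
Earliest collision: t=5 between 0 and 1

Answer: 5 0 1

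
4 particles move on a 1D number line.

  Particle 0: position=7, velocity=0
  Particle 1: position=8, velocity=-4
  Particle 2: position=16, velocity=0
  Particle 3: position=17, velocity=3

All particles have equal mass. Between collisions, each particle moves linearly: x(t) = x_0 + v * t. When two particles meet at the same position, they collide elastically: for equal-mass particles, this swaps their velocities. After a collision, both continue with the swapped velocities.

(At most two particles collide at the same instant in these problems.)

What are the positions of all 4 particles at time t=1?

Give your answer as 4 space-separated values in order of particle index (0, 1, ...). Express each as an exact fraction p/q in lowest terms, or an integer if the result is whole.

Answer: 4 7 16 20

Derivation:
Collision at t=1/4: particles 0 and 1 swap velocities; positions: p0=7 p1=7 p2=16 p3=71/4; velocities now: v0=-4 v1=0 v2=0 v3=3
Advance to t=1 (no further collisions before then); velocities: v0=-4 v1=0 v2=0 v3=3; positions = 4 7 16 20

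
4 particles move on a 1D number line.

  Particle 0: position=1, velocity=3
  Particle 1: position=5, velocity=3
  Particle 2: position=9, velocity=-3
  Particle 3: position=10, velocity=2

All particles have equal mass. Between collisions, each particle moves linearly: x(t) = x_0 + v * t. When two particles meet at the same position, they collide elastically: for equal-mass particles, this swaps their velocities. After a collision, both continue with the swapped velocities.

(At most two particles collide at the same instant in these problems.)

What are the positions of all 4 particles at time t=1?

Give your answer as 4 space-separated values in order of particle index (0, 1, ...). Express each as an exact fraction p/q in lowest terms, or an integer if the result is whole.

Collision at t=2/3: particles 1 and 2 swap velocities; positions: p0=3 p1=7 p2=7 p3=34/3; velocities now: v0=3 v1=-3 v2=3 v3=2
Advance to t=1 (no further collisions before then); velocities: v0=3 v1=-3 v2=3 v3=2; positions = 4 6 8 12

Answer: 4 6 8 12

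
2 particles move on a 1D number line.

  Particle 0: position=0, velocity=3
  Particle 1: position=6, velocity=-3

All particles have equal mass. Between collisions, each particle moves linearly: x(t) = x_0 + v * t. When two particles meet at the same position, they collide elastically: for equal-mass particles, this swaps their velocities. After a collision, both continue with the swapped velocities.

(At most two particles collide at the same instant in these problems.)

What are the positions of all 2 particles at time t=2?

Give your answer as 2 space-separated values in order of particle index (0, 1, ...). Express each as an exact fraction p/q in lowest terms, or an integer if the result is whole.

Collision at t=1: particles 0 and 1 swap velocities; positions: p0=3 p1=3; velocities now: v0=-3 v1=3
Advance to t=2 (no further collisions before then); velocities: v0=-3 v1=3; positions = 0 6

Answer: 0 6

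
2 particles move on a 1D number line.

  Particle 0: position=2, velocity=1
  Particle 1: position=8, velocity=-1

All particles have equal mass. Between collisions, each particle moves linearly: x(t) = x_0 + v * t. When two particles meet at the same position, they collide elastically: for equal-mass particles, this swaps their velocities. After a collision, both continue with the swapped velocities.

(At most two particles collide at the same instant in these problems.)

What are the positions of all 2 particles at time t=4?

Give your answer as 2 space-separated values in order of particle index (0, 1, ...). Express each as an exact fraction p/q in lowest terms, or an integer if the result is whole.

Answer: 4 6

Derivation:
Collision at t=3: particles 0 and 1 swap velocities; positions: p0=5 p1=5; velocities now: v0=-1 v1=1
Advance to t=4 (no further collisions before then); velocities: v0=-1 v1=1; positions = 4 6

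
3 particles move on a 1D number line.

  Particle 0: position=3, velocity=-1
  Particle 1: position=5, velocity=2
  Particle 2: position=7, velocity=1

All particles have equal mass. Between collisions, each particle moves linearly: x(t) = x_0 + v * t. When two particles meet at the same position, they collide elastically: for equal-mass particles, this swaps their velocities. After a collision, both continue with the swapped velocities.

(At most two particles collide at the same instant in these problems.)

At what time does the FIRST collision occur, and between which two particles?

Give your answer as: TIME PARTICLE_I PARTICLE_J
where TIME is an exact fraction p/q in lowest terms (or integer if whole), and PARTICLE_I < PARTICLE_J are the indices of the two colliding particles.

Pair (0,1): pos 3,5 vel -1,2 -> not approaching (rel speed -3 <= 0)
Pair (1,2): pos 5,7 vel 2,1 -> gap=2, closing at 1/unit, collide at t=2
Earliest collision: t=2 between 1 and 2

Answer: 2 1 2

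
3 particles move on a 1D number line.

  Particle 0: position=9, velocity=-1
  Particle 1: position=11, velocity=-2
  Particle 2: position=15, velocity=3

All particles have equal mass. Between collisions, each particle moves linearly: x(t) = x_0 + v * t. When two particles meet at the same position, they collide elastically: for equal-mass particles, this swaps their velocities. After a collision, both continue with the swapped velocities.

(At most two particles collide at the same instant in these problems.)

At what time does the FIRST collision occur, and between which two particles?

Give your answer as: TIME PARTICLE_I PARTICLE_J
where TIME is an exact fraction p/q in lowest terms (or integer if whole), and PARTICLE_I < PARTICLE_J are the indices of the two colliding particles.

Answer: 2 0 1

Derivation:
Pair (0,1): pos 9,11 vel -1,-2 -> gap=2, closing at 1/unit, collide at t=2
Pair (1,2): pos 11,15 vel -2,3 -> not approaching (rel speed -5 <= 0)
Earliest collision: t=2 between 0 and 1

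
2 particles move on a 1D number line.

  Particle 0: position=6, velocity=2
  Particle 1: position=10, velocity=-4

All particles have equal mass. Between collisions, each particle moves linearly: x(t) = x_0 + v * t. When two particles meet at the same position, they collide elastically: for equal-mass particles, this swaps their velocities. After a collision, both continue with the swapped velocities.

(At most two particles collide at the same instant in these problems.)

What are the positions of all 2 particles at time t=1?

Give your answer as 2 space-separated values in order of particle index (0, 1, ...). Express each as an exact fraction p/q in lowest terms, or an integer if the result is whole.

Answer: 6 8

Derivation:
Collision at t=2/3: particles 0 and 1 swap velocities; positions: p0=22/3 p1=22/3; velocities now: v0=-4 v1=2
Advance to t=1 (no further collisions before then); velocities: v0=-4 v1=2; positions = 6 8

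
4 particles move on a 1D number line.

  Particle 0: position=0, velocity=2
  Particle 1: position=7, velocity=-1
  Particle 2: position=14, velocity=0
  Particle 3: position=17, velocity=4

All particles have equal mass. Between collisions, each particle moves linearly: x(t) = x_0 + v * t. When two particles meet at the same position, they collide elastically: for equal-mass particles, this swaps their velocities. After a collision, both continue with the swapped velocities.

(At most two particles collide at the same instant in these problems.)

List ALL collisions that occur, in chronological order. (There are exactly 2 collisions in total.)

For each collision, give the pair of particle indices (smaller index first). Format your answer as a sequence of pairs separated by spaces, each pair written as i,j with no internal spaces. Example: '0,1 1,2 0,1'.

Answer: 0,1 1,2

Derivation:
Collision at t=7/3: particles 0 and 1 swap velocities; positions: p0=14/3 p1=14/3 p2=14 p3=79/3; velocities now: v0=-1 v1=2 v2=0 v3=4
Collision at t=7: particles 1 and 2 swap velocities; positions: p0=0 p1=14 p2=14 p3=45; velocities now: v0=-1 v1=0 v2=2 v3=4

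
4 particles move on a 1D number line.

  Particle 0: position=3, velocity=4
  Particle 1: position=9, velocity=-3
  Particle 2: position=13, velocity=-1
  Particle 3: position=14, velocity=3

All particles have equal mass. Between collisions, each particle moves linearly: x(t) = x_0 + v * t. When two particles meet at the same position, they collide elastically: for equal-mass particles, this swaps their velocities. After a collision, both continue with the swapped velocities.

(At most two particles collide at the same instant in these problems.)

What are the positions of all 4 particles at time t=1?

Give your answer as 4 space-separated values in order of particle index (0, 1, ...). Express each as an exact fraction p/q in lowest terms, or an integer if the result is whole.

Answer: 6 7 12 17

Derivation:
Collision at t=6/7: particles 0 and 1 swap velocities; positions: p0=45/7 p1=45/7 p2=85/7 p3=116/7; velocities now: v0=-3 v1=4 v2=-1 v3=3
Advance to t=1 (no further collisions before then); velocities: v0=-3 v1=4 v2=-1 v3=3; positions = 6 7 12 17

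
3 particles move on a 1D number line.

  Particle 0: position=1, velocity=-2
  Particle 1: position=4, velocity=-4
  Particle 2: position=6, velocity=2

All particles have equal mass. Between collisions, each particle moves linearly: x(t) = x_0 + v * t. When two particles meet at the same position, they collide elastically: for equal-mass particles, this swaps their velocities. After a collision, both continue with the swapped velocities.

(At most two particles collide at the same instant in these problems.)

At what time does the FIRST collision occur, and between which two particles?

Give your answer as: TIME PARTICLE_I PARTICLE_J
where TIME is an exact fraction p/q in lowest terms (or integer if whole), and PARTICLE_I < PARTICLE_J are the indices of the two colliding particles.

Pair (0,1): pos 1,4 vel -2,-4 -> gap=3, closing at 2/unit, collide at t=3/2
Pair (1,2): pos 4,6 vel -4,2 -> not approaching (rel speed -6 <= 0)
Earliest collision: t=3/2 between 0 and 1

Answer: 3/2 0 1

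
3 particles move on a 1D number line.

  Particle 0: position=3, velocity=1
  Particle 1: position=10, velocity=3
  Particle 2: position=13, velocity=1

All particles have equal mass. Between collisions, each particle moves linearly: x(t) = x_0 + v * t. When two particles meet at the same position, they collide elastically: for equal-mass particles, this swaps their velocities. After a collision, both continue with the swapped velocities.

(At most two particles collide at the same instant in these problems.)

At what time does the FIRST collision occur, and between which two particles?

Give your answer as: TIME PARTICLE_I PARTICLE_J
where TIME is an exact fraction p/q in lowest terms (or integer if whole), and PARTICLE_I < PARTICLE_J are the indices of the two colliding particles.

Answer: 3/2 1 2

Derivation:
Pair (0,1): pos 3,10 vel 1,3 -> not approaching (rel speed -2 <= 0)
Pair (1,2): pos 10,13 vel 3,1 -> gap=3, closing at 2/unit, collide at t=3/2
Earliest collision: t=3/2 between 1 and 2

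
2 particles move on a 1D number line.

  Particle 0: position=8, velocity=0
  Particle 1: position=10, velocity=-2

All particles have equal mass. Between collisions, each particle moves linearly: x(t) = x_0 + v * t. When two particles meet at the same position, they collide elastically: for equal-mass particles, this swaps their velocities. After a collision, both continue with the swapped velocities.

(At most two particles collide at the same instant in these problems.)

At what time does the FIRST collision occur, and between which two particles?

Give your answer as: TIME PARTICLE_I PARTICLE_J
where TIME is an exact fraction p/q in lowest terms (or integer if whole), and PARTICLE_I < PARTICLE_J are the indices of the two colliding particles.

Pair (0,1): pos 8,10 vel 0,-2 -> gap=2, closing at 2/unit, collide at t=1
Earliest collision: t=1 between 0 and 1

Answer: 1 0 1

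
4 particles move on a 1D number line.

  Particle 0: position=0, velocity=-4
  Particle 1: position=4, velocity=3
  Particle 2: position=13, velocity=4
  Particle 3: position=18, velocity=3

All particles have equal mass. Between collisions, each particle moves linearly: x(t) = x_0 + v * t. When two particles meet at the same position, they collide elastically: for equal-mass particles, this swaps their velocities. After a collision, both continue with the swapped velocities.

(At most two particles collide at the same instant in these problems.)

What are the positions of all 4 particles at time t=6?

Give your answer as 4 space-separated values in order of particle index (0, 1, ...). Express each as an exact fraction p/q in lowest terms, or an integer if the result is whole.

Answer: -24 22 36 37

Derivation:
Collision at t=5: particles 2 and 3 swap velocities; positions: p0=-20 p1=19 p2=33 p3=33; velocities now: v0=-4 v1=3 v2=3 v3=4
Advance to t=6 (no further collisions before then); velocities: v0=-4 v1=3 v2=3 v3=4; positions = -24 22 36 37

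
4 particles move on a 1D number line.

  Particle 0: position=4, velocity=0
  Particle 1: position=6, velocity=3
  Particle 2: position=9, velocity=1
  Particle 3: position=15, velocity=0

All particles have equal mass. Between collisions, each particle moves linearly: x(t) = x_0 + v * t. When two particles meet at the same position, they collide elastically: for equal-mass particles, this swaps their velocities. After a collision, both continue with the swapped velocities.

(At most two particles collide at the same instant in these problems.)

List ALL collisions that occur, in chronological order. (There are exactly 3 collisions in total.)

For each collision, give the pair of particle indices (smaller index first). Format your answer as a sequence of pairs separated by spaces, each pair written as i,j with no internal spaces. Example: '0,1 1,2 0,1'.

Collision at t=3/2: particles 1 and 2 swap velocities; positions: p0=4 p1=21/2 p2=21/2 p3=15; velocities now: v0=0 v1=1 v2=3 v3=0
Collision at t=3: particles 2 and 3 swap velocities; positions: p0=4 p1=12 p2=15 p3=15; velocities now: v0=0 v1=1 v2=0 v3=3
Collision at t=6: particles 1 and 2 swap velocities; positions: p0=4 p1=15 p2=15 p3=24; velocities now: v0=0 v1=0 v2=1 v3=3

Answer: 1,2 2,3 1,2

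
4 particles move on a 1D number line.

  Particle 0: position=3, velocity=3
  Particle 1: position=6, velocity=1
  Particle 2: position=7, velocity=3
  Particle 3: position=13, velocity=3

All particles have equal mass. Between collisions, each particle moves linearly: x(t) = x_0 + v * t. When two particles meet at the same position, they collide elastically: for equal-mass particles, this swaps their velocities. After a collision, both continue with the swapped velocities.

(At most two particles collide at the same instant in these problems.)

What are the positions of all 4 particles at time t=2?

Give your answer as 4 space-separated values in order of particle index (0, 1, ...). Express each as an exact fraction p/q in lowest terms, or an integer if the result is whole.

Answer: 8 9 13 19

Derivation:
Collision at t=3/2: particles 0 and 1 swap velocities; positions: p0=15/2 p1=15/2 p2=23/2 p3=35/2; velocities now: v0=1 v1=3 v2=3 v3=3
Advance to t=2 (no further collisions before then); velocities: v0=1 v1=3 v2=3 v3=3; positions = 8 9 13 19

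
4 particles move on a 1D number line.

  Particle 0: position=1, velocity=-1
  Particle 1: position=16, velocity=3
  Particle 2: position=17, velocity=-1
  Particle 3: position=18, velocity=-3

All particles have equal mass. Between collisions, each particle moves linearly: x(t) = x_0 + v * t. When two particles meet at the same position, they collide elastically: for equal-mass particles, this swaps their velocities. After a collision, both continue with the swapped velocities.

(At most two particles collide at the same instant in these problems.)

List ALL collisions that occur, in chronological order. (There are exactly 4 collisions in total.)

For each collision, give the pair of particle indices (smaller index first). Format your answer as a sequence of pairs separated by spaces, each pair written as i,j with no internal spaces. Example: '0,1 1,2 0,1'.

Collision at t=1/4: particles 1 and 2 swap velocities; positions: p0=3/4 p1=67/4 p2=67/4 p3=69/4; velocities now: v0=-1 v1=-1 v2=3 v3=-3
Collision at t=1/3: particles 2 and 3 swap velocities; positions: p0=2/3 p1=50/3 p2=17 p3=17; velocities now: v0=-1 v1=-1 v2=-3 v3=3
Collision at t=1/2: particles 1 and 2 swap velocities; positions: p0=1/2 p1=33/2 p2=33/2 p3=35/2; velocities now: v0=-1 v1=-3 v2=-1 v3=3
Collision at t=17/2: particles 0 and 1 swap velocities; positions: p0=-15/2 p1=-15/2 p2=17/2 p3=83/2; velocities now: v0=-3 v1=-1 v2=-1 v3=3

Answer: 1,2 2,3 1,2 0,1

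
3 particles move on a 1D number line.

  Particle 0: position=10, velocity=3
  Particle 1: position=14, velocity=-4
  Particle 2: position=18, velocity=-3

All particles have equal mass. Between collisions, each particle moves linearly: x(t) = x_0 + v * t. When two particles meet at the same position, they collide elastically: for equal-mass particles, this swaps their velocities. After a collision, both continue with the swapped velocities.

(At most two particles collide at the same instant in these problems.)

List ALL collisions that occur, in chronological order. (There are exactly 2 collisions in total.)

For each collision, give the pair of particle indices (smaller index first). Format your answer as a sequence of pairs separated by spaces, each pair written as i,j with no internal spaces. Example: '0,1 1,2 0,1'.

Answer: 0,1 1,2

Derivation:
Collision at t=4/7: particles 0 and 1 swap velocities; positions: p0=82/7 p1=82/7 p2=114/7; velocities now: v0=-4 v1=3 v2=-3
Collision at t=4/3: particles 1 and 2 swap velocities; positions: p0=26/3 p1=14 p2=14; velocities now: v0=-4 v1=-3 v2=3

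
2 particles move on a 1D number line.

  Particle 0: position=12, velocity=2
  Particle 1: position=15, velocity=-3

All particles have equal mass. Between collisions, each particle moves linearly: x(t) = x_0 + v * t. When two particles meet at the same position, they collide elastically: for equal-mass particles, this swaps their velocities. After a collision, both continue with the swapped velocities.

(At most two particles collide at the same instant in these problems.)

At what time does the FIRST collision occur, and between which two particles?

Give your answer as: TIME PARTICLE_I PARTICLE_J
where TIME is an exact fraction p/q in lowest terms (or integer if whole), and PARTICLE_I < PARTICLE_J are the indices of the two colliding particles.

Pair (0,1): pos 12,15 vel 2,-3 -> gap=3, closing at 5/unit, collide at t=3/5
Earliest collision: t=3/5 between 0 and 1

Answer: 3/5 0 1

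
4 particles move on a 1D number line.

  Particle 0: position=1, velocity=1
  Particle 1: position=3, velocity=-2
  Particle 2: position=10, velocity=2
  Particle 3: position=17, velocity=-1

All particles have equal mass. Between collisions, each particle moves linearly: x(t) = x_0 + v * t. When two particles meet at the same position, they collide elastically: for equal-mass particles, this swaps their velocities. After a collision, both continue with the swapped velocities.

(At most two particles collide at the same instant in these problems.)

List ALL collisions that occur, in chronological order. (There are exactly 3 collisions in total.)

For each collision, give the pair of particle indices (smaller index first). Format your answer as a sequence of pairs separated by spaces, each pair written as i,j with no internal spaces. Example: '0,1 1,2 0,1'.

Answer: 0,1 2,3 1,2

Derivation:
Collision at t=2/3: particles 0 and 1 swap velocities; positions: p0=5/3 p1=5/3 p2=34/3 p3=49/3; velocities now: v0=-2 v1=1 v2=2 v3=-1
Collision at t=7/3: particles 2 and 3 swap velocities; positions: p0=-5/3 p1=10/3 p2=44/3 p3=44/3; velocities now: v0=-2 v1=1 v2=-1 v3=2
Collision at t=8: particles 1 and 2 swap velocities; positions: p0=-13 p1=9 p2=9 p3=26; velocities now: v0=-2 v1=-1 v2=1 v3=2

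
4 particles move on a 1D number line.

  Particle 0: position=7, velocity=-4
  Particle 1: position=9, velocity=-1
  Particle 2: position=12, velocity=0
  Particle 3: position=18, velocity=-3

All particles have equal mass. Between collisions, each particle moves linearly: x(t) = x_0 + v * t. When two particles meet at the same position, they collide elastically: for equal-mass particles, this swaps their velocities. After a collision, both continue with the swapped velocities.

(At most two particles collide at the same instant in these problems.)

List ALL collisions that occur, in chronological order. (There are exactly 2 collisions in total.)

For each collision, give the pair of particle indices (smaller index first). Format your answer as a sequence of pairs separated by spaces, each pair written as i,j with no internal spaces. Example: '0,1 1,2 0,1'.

Answer: 2,3 1,2

Derivation:
Collision at t=2: particles 2 and 3 swap velocities; positions: p0=-1 p1=7 p2=12 p3=12; velocities now: v0=-4 v1=-1 v2=-3 v3=0
Collision at t=9/2: particles 1 and 2 swap velocities; positions: p0=-11 p1=9/2 p2=9/2 p3=12; velocities now: v0=-4 v1=-3 v2=-1 v3=0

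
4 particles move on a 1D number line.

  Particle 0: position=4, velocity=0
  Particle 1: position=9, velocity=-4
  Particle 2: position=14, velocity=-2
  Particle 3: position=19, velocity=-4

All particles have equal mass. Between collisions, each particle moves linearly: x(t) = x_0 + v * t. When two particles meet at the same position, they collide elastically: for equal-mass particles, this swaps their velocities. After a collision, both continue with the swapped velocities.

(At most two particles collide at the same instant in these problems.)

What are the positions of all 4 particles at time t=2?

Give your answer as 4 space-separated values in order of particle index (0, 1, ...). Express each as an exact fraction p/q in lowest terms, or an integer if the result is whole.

Answer: 1 4 10 11

Derivation:
Collision at t=5/4: particles 0 and 1 swap velocities; positions: p0=4 p1=4 p2=23/2 p3=14; velocities now: v0=-4 v1=0 v2=-2 v3=-4
Advance to t=2 (no further collisions before then); velocities: v0=-4 v1=0 v2=-2 v3=-4; positions = 1 4 10 11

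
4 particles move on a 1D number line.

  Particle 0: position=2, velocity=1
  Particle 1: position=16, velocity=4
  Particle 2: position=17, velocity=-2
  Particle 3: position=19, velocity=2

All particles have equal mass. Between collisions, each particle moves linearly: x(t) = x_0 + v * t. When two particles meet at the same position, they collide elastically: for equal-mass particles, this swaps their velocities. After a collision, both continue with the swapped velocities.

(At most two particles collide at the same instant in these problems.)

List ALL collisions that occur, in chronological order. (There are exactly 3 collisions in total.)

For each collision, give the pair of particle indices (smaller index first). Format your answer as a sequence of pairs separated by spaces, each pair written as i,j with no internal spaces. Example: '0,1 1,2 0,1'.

Answer: 1,2 2,3 0,1

Derivation:
Collision at t=1/6: particles 1 and 2 swap velocities; positions: p0=13/6 p1=50/3 p2=50/3 p3=58/3; velocities now: v0=1 v1=-2 v2=4 v3=2
Collision at t=3/2: particles 2 and 3 swap velocities; positions: p0=7/2 p1=14 p2=22 p3=22; velocities now: v0=1 v1=-2 v2=2 v3=4
Collision at t=5: particles 0 and 1 swap velocities; positions: p0=7 p1=7 p2=29 p3=36; velocities now: v0=-2 v1=1 v2=2 v3=4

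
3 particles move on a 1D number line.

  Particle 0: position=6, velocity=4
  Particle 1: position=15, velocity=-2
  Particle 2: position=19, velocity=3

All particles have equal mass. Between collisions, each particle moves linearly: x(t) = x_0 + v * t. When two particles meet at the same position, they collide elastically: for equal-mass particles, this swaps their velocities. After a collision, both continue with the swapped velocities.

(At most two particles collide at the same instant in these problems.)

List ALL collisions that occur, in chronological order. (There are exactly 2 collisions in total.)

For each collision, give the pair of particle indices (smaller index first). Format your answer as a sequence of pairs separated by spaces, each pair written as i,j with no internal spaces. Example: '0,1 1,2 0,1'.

Answer: 0,1 1,2

Derivation:
Collision at t=3/2: particles 0 and 1 swap velocities; positions: p0=12 p1=12 p2=47/2; velocities now: v0=-2 v1=4 v2=3
Collision at t=13: particles 1 and 2 swap velocities; positions: p0=-11 p1=58 p2=58; velocities now: v0=-2 v1=3 v2=4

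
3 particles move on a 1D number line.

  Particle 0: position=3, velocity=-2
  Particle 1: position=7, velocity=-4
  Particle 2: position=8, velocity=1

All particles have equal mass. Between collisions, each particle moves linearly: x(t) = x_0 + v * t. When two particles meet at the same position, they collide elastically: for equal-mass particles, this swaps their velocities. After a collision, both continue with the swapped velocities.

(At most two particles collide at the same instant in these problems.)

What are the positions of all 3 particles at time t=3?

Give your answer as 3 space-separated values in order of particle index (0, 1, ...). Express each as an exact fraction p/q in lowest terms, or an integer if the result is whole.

Answer: -5 -3 11

Derivation:
Collision at t=2: particles 0 and 1 swap velocities; positions: p0=-1 p1=-1 p2=10; velocities now: v0=-4 v1=-2 v2=1
Advance to t=3 (no further collisions before then); velocities: v0=-4 v1=-2 v2=1; positions = -5 -3 11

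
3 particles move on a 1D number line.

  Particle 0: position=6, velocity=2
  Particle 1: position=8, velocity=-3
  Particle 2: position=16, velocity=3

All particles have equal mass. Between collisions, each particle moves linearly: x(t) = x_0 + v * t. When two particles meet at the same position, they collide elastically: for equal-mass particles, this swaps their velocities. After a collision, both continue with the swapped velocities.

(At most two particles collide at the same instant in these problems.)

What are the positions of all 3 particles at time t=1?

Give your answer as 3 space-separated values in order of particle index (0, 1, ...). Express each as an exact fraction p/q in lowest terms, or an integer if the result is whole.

Answer: 5 8 19

Derivation:
Collision at t=2/5: particles 0 and 1 swap velocities; positions: p0=34/5 p1=34/5 p2=86/5; velocities now: v0=-3 v1=2 v2=3
Advance to t=1 (no further collisions before then); velocities: v0=-3 v1=2 v2=3; positions = 5 8 19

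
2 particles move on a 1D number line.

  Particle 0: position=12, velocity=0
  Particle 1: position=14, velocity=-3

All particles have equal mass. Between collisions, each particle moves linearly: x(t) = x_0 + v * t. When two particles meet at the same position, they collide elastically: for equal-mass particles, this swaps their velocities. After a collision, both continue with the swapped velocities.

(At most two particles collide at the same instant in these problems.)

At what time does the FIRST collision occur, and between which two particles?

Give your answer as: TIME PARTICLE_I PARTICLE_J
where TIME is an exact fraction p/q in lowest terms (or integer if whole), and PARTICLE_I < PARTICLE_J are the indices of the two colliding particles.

Answer: 2/3 0 1

Derivation:
Pair (0,1): pos 12,14 vel 0,-3 -> gap=2, closing at 3/unit, collide at t=2/3
Earliest collision: t=2/3 between 0 and 1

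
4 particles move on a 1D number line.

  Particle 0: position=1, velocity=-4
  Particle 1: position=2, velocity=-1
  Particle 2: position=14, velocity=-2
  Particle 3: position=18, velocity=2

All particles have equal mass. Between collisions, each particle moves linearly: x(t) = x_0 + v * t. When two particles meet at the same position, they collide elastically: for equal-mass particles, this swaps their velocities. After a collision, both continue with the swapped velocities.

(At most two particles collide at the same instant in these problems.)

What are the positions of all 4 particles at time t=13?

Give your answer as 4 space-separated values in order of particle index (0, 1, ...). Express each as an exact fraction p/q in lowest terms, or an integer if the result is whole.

Answer: -51 -12 -11 44

Derivation:
Collision at t=12: particles 1 and 2 swap velocities; positions: p0=-47 p1=-10 p2=-10 p3=42; velocities now: v0=-4 v1=-2 v2=-1 v3=2
Advance to t=13 (no further collisions before then); velocities: v0=-4 v1=-2 v2=-1 v3=2; positions = -51 -12 -11 44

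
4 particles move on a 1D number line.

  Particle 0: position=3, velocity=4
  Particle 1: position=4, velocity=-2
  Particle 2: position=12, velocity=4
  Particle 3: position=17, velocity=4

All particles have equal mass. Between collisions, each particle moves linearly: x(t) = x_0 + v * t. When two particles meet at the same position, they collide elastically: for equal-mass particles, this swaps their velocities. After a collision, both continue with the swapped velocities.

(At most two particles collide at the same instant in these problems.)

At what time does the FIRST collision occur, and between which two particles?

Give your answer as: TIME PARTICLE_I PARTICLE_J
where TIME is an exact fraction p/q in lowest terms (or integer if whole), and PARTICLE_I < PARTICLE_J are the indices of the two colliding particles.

Answer: 1/6 0 1

Derivation:
Pair (0,1): pos 3,4 vel 4,-2 -> gap=1, closing at 6/unit, collide at t=1/6
Pair (1,2): pos 4,12 vel -2,4 -> not approaching (rel speed -6 <= 0)
Pair (2,3): pos 12,17 vel 4,4 -> not approaching (rel speed 0 <= 0)
Earliest collision: t=1/6 between 0 and 1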